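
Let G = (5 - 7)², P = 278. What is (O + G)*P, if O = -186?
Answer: -50596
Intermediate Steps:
G = 4 (G = (-2)² = 4)
(O + G)*P = (-186 + 4)*278 = -182*278 = -50596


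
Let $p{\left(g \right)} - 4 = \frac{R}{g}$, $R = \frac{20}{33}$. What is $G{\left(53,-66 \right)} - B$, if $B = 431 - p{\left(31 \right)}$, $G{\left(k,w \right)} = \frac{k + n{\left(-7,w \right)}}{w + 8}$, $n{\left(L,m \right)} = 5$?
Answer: $- \frac{437824}{1023} \approx -427.98$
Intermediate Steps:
$R = \frac{20}{33}$ ($R = 20 \cdot \frac{1}{33} = \frac{20}{33} \approx 0.60606$)
$G{\left(k,w \right)} = \frac{5 + k}{8 + w}$ ($G{\left(k,w \right)} = \frac{k + 5}{w + 8} = \frac{5 + k}{8 + w}$)
$p{\left(g \right)} = 4 + \frac{20}{33 g}$
$B = \frac{436801}{1023}$ ($B = 431 - \left(4 + \frac{20}{33 \cdot 31}\right) = 431 - \left(4 + \frac{20}{33} \cdot \frac{1}{31}\right) = 431 - \left(4 + \frac{20}{1023}\right) = 431 - \frac{4112}{1023} = \frac{436801}{1023} \approx 426.98$)
$G{\left(53,-66 \right)} - B = \frac{5 + 53}{8 - 66} - \frac{436801}{1023} = \frac{1}{-58} \cdot 58 - \frac{436801}{1023} = \left(- \frac{1}{58}\right) 58 - \frac{436801}{1023} = -1 - \frac{436801}{1023} = - \frac{437824}{1023}$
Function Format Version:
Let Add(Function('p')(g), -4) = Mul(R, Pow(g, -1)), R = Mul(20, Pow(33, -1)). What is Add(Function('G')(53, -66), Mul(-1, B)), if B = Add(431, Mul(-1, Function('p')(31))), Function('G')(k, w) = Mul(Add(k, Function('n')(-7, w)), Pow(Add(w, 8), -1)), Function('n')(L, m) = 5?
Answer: Rational(-437824, 1023) ≈ -427.98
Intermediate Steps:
R = Rational(20, 33) (R = Mul(20, Rational(1, 33)) = Rational(20, 33) ≈ 0.60606)
Function('G')(k, w) = Mul(Pow(Add(8, w), -1), Add(5, k)) (Function('G')(k, w) = Mul(Add(k, 5), Pow(Add(w, 8), -1)) = Mul(Add(5, k), Pow(Add(8, w), -1)) = Mul(Pow(Add(8, w), -1), Add(5, k)))
Function('p')(g) = Add(4, Mul(Rational(20, 33), Pow(g, -1)))
B = Rational(436801, 1023) (B = Add(431, Mul(-1, Add(4, Mul(Rational(20, 33), Pow(31, -1))))) = Add(431, Mul(-1, Add(4, Mul(Rational(20, 33), Rational(1, 31))))) = Add(431, Mul(-1, Add(4, Rational(20, 1023)))) = Add(431, Mul(-1, Rational(4112, 1023))) = Add(431, Rational(-4112, 1023)) = Rational(436801, 1023) ≈ 426.98)
Add(Function('G')(53, -66), Mul(-1, B)) = Add(Mul(Pow(Add(8, -66), -1), Add(5, 53)), Mul(-1, Rational(436801, 1023))) = Add(Mul(Pow(-58, -1), 58), Rational(-436801, 1023)) = Add(Mul(Rational(-1, 58), 58), Rational(-436801, 1023)) = Add(-1, Rational(-436801, 1023)) = Rational(-437824, 1023)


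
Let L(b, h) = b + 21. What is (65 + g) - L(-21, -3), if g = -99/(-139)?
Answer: 9134/139 ≈ 65.712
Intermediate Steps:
g = 99/139 (g = -99*(-1/139) = 99/139 ≈ 0.71223)
L(b, h) = 21 + b
(65 + g) - L(-21, -3) = (65 + 99/139) - (21 - 21) = 9134/139 - 1*0 = 9134/139 + 0 = 9134/139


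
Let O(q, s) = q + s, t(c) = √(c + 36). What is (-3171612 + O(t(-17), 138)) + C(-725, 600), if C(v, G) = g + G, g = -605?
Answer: -3171479 + √19 ≈ -3.1715e+6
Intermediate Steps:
t(c) = √(36 + c)
C(v, G) = -605 + G
(-3171612 + O(t(-17), 138)) + C(-725, 600) = (-3171612 + (√(36 - 17) + 138)) + (-605 + 600) = (-3171612 + (√19 + 138)) - 5 = (-3171612 + (138 + √19)) - 5 = (-3171474 + √19) - 5 = -3171479 + √19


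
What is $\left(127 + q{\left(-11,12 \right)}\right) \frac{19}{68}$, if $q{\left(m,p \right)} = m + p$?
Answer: $\frac{608}{17} \approx 35.765$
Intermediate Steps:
$\left(127 + q{\left(-11,12 \right)}\right) \frac{19}{68} = \left(127 + \left(-11 + 12\right)\right) \frac{19}{68} = \left(127 + 1\right) 19 \cdot \frac{1}{68} = 128 \cdot \frac{19}{68} = \frac{608}{17}$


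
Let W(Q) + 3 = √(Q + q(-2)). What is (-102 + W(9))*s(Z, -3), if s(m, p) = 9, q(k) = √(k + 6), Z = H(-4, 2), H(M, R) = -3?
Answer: -945 + 9*√11 ≈ -915.15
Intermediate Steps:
Z = -3
q(k) = √(6 + k)
W(Q) = -3 + √(2 + Q) (W(Q) = -3 + √(Q + √(6 - 2)) = -3 + √(Q + √4) = -3 + √(Q + 2) = -3 + √(2 + Q))
(-102 + W(9))*s(Z, -3) = (-102 + (-3 + √(2 + 9)))*9 = (-102 + (-3 + √11))*9 = (-105 + √11)*9 = -945 + 9*√11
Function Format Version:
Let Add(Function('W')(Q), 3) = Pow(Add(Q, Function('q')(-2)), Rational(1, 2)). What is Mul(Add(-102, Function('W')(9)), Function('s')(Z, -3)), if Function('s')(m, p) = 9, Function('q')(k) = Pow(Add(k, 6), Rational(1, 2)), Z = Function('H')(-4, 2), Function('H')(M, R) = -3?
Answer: Add(-945, Mul(9, Pow(11, Rational(1, 2)))) ≈ -915.15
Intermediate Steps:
Z = -3
Function('q')(k) = Pow(Add(6, k), Rational(1, 2))
Function('W')(Q) = Add(-3, Pow(Add(2, Q), Rational(1, 2))) (Function('W')(Q) = Add(-3, Pow(Add(Q, Pow(Add(6, -2), Rational(1, 2))), Rational(1, 2))) = Add(-3, Pow(Add(Q, Pow(4, Rational(1, 2))), Rational(1, 2))) = Add(-3, Pow(Add(Q, 2), Rational(1, 2))) = Add(-3, Pow(Add(2, Q), Rational(1, 2))))
Mul(Add(-102, Function('W')(9)), Function('s')(Z, -3)) = Mul(Add(-102, Add(-3, Pow(Add(2, 9), Rational(1, 2)))), 9) = Mul(Add(-102, Add(-3, Pow(11, Rational(1, 2)))), 9) = Mul(Add(-105, Pow(11, Rational(1, 2))), 9) = Add(-945, Mul(9, Pow(11, Rational(1, 2))))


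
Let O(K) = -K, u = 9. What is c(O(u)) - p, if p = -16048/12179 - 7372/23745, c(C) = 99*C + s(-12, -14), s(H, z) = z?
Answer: -261246427927/289190355 ≈ -903.37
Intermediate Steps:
c(C) = -14 + 99*C (c(C) = 99*C - 14 = -14 + 99*C)
p = -470843348/289190355 (p = -16048*1/12179 - 7372*1/23745 = -16048/12179 - 7372/23745 = -470843348/289190355 ≈ -1.6281)
c(O(u)) - p = (-14 + 99*(-1*9)) - 1*(-470843348/289190355) = (-14 + 99*(-9)) + 470843348/289190355 = (-14 - 891) + 470843348/289190355 = -905 + 470843348/289190355 = -261246427927/289190355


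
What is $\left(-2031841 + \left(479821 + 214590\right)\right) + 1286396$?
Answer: $-51034$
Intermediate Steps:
$\left(-2031841 + \left(479821 + 214590\right)\right) + 1286396 = \left(-2031841 + 694411\right) + 1286396 = -1337430 + 1286396 = -51034$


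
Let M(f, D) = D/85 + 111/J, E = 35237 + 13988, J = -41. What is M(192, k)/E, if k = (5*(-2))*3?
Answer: -2133/34309825 ≈ -6.2169e-5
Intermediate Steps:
E = 49225
k = -30 (k = -10*3 = -30)
M(f, D) = -111/41 + D/85 (M(f, D) = D/85 + 111/(-41) = D*(1/85) + 111*(-1/41) = D/85 - 111/41 = -111/41 + D/85)
M(192, k)/E = (-111/41 + (1/85)*(-30))/49225 = (-111/41 - 6/17)*(1/49225) = -2133/697*1/49225 = -2133/34309825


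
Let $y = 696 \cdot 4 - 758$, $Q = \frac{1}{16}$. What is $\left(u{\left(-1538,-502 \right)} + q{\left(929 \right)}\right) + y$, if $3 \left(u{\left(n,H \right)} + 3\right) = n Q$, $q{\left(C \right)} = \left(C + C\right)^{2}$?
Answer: $\frac{82899719}{24} \approx 3.4542 \cdot 10^{6}$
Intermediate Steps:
$Q = \frac{1}{16} \approx 0.0625$
$q{\left(C \right)} = 4 C^{2}$ ($q{\left(C \right)} = \left(2 C\right)^{2} = 4 C^{2}$)
$u{\left(n,H \right)} = -3 + \frac{n}{48}$ ($u{\left(n,H \right)} = -3 + \frac{n \frac{1}{16}}{3} = -3 + \frac{\frac{1}{16} n}{3} = -3 + \frac{n}{48}$)
$y = 2026$ ($y = 2784 - 758 = 2026$)
$\left(u{\left(-1538,-502 \right)} + q{\left(929 \right)}\right) + y = \left(\left(-3 + \frac{1}{48} \left(-1538\right)\right) + 4 \cdot 929^{2}\right) + 2026 = \left(\left(-3 - \frac{769}{24}\right) + 4 \cdot 863041\right) + 2026 = \left(- \frac{841}{24} + 3452164\right) + 2026 = \frac{82851095}{24} + 2026 = \frac{82899719}{24}$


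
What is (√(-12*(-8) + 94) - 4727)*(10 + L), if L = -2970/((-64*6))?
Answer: -5365145/64 + 1135*√190/64 ≈ -83586.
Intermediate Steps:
L = 495/64 (L = -2970/(-384) = -2970*(-1/384) = 495/64 ≈ 7.7344)
(√(-12*(-8) + 94) - 4727)*(10 + L) = (√(-12*(-8) + 94) - 4727)*(10 + 495/64) = (√(96 + 94) - 4727)*(1135/64) = (√190 - 4727)*(1135/64) = (-4727 + √190)*(1135/64) = -5365145/64 + 1135*√190/64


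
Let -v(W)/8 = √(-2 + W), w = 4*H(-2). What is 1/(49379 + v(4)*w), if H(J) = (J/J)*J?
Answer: 49379/2438277449 - 64*√2/2438277449 ≈ 2.0214e-5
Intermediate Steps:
H(J) = J (H(J) = 1*J = J)
w = -8 (w = 4*(-2) = -8)
v(W) = -8*√(-2 + W)
1/(49379 + v(4)*w) = 1/(49379 - 8*√(-2 + 4)*(-8)) = 1/(49379 - 8*√2*(-8)) = 1/(49379 + 64*√2)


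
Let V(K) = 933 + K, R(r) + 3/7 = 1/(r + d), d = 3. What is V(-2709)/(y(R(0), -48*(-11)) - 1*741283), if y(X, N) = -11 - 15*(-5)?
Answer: 592/247073 ≈ 0.0023961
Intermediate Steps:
R(r) = -3/7 + 1/(3 + r) (R(r) = -3/7 + 1/(r + 3) = -3/7 + 1/(3 + r))
y(X, N) = 64 (y(X, N) = -11 + 75 = 64)
V(-2709)/(y(R(0), -48*(-11)) - 1*741283) = (933 - 2709)/(64 - 1*741283) = -1776/(64 - 741283) = -1776/(-741219) = -1776*(-1/741219) = 592/247073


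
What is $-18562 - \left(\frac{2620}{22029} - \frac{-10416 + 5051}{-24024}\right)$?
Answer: $- \frac{467781598307}{25201176} \approx -18562.0$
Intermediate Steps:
$-18562 - \left(\frac{2620}{22029} - \frac{-10416 + 5051}{-24024}\right) = -18562 - - \frac{2630605}{25201176} = -18562 + \left(- \frac{2620}{22029} + \frac{5365}{24024}\right) = -18562 + \frac{2630605}{25201176} = - \frac{467781598307}{25201176}$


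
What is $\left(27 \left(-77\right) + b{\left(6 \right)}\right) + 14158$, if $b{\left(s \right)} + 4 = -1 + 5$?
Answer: $12079$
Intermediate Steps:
$b{\left(s \right)} = 0$ ($b{\left(s \right)} = -4 + \left(-1 + 5\right) = -4 + 4 = 0$)
$\left(27 \left(-77\right) + b{\left(6 \right)}\right) + 14158 = \left(27 \left(-77\right) + 0\right) + 14158 = \left(-2079 + 0\right) + 14158 = -2079 + 14158 = 12079$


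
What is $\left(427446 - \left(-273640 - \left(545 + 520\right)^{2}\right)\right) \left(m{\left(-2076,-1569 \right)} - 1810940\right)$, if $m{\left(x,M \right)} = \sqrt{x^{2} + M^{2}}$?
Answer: $-3323638102340 + 5505933 \sqrt{752393} \approx -3.3189 \cdot 10^{12}$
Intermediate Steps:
$m{\left(x,M \right)} = \sqrt{M^{2} + x^{2}}$
$\left(427446 - \left(-273640 - \left(545 + 520\right)^{2}\right)\right) \left(m{\left(-2076,-1569 \right)} - 1810940\right) = \left(427446 - \left(-273640 - \left(545 + 520\right)^{2}\right)\right) \left(\sqrt{\left(-1569\right)^{2} + \left(-2076\right)^{2}} - 1810940\right) = \left(427446 + \left(\left(1065^{2} - 270552\right) + 544192\right)\right) \left(\sqrt{2461761 + 4309776} - 1810940\right) = \left(427446 + \left(\left(1134225 - 270552\right) + 544192\right)\right) \left(\sqrt{6771537} - 1810940\right) = \left(427446 + \left(863673 + 544192\right)\right) \left(3 \sqrt{752393} - 1810940\right) = \left(427446 + 1407865\right) \left(-1810940 + 3 \sqrt{752393}\right) = 1835311 \left(-1810940 + 3 \sqrt{752393}\right) = -3323638102340 + 5505933 \sqrt{752393}$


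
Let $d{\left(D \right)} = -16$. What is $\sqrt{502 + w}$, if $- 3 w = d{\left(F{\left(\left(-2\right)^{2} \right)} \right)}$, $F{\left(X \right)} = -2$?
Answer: $\frac{\sqrt{4566}}{3} \approx 22.524$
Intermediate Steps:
$w = \frac{16}{3}$ ($w = \left(- \frac{1}{3}\right) \left(-16\right) = \frac{16}{3} \approx 5.3333$)
$\sqrt{502 + w} = \sqrt{502 + \frac{16}{3}} = \sqrt{\frac{1522}{3}} = \frac{\sqrt{4566}}{3}$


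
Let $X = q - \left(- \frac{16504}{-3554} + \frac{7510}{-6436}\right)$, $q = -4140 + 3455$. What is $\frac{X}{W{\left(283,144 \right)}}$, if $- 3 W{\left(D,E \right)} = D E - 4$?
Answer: $\frac{11810930133}{233012792728} \approx 0.050688$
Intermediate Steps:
$W{\left(D,E \right)} = \frac{4}{3} - \frac{D E}{3}$ ($W{\left(D,E \right)} = - \frac{D E - 4}{3} = - \frac{-4 + D E}{3} = \frac{4}{3} - \frac{D E}{3}$)
$q = -685$
$X = - \frac{3936976711}{5718386}$ ($X = -685 - \left(- \frac{16504}{-3554} + \frac{7510}{-6436}\right) = -685 - \left(\left(-16504\right) \left(- \frac{1}{3554}\right) + 7510 \left(- \frac{1}{6436}\right)\right) = -685 - \left(\frac{8252}{1777} - \frac{3755}{3218}\right) = -685 - \frac{19882301}{5718386} = - \frac{3936976711}{5718386} \approx -688.48$)
$\frac{X}{W{\left(283,144 \right)}} = - \frac{3936976711}{5718386 \left(\frac{4}{3} - \frac{283}{3} \cdot 144\right)} = - \frac{3936976711}{5718386 \left(\frac{4}{3} - 13584\right)} = - \frac{3936976711}{5718386 \left(- \frac{40748}{3}\right)} = \left(- \frac{3936976711}{5718386}\right) \left(- \frac{3}{40748}\right) = \frac{11810930133}{233012792728}$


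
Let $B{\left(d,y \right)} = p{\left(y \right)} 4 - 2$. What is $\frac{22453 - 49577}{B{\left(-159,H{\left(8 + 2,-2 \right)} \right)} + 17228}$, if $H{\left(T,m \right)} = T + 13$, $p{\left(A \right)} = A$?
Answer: $- \frac{13562}{8659} \approx -1.5662$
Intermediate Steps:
$H{\left(T,m \right)} = 13 + T$
$B{\left(d,y \right)} = -2 + 4 y$ ($B{\left(d,y \right)} = y 4 - 2 = 4 y - 2 = -2 + 4 y$)
$\frac{22453 - 49577}{B{\left(-159,H{\left(8 + 2,-2 \right)} \right)} + 17228} = \frac{22453 - 49577}{\left(-2 + 4 \left(13 + \left(8 + 2\right)\right)\right) + 17228} = - \frac{27124}{\left(-2 + 4 \left(13 + 10\right)\right) + 17228} = - \frac{27124}{\left(-2 + 4 \cdot 23\right) + 17228} = - \frac{27124}{\left(-2 + 92\right) + 17228} = - \frac{27124}{90 + 17228} = - \frac{27124}{17318} = \left(-27124\right) \frac{1}{17318} = - \frac{13562}{8659}$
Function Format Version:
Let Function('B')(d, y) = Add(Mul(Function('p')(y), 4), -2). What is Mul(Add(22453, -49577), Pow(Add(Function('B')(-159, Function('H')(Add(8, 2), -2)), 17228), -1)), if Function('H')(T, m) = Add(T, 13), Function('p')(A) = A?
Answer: Rational(-13562, 8659) ≈ -1.5662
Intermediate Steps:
Function('H')(T, m) = Add(13, T)
Function('B')(d, y) = Add(-2, Mul(4, y)) (Function('B')(d, y) = Add(Mul(y, 4), -2) = Add(Mul(4, y), -2) = Add(-2, Mul(4, y)))
Mul(Add(22453, -49577), Pow(Add(Function('B')(-159, Function('H')(Add(8, 2), -2)), 17228), -1)) = Mul(Add(22453, -49577), Pow(Add(Add(-2, Mul(4, Add(13, Add(8, 2)))), 17228), -1)) = Mul(-27124, Pow(Add(Add(-2, Mul(4, Add(13, 10))), 17228), -1)) = Mul(-27124, Pow(Add(Add(-2, Mul(4, 23)), 17228), -1)) = Mul(-27124, Pow(Add(Add(-2, 92), 17228), -1)) = Mul(-27124, Pow(Add(90, 17228), -1)) = Mul(-27124, Pow(17318, -1)) = Mul(-27124, Rational(1, 17318)) = Rational(-13562, 8659)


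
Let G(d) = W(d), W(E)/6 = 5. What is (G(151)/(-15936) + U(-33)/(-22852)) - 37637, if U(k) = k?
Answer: -571093607389/15173728 ≈ -37637.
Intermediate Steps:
W(E) = 30 (W(E) = 6*5 = 30)
G(d) = 30
(G(151)/(-15936) + U(-33)/(-22852)) - 37637 = (30/(-15936) - 33/(-22852)) - 37637 = (30*(-1/15936) - 33*(-1/22852)) - 37637 = (-5/2656 + 33/22852) - 37637 = -6653/15173728 - 37637 = -571093607389/15173728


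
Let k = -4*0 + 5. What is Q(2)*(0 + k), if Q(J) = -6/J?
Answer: -15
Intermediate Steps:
k = 5 (k = 0 + 5 = 5)
Q(2)*(0 + k) = (-6/2)*(0 + 5) = -6*½*5 = -3*5 = -15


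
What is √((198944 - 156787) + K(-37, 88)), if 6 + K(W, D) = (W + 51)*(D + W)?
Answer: √42865 ≈ 207.04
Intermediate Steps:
K(W, D) = -6 + (51 + W)*(D + W) (K(W, D) = -6 + (W + 51)*(D + W) = -6 + (51 + W)*(D + W))
√((198944 - 156787) + K(-37, 88)) = √((198944 - 156787) + (-6 + (-37)² + 51*88 + 51*(-37) + 88*(-37))) = √(42157 + (-6 + 1369 + 4488 - 1887 - 3256)) = √(42157 + 708) = √42865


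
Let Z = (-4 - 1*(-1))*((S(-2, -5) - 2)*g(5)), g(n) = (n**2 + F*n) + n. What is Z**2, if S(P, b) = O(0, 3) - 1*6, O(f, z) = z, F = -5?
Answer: 5625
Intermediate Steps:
S(P, b) = -3 (S(P, b) = 3 - 1*6 = 3 - 6 = -3)
g(n) = n**2 - 4*n (g(n) = (n**2 - 5*n) + n = n**2 - 4*n)
Z = 75 (Z = (-4 - 1*(-1))*((-3 - 2)*(5*(-4 + 5))) = (-4 + 1)*(-25) = -(-15)*5 = -3*(-25) = 75)
Z**2 = 75**2 = 5625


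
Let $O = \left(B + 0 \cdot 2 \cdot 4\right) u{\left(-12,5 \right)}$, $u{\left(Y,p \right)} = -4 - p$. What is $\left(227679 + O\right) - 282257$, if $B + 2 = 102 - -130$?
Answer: $-56648$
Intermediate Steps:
$B = 230$ ($B = -2 + \left(102 - -130\right) = -2 + \left(102 + 130\right) = -2 + 232 = 230$)
$O = -2070$ ($O = \left(230 + 0 \cdot 2 \cdot 4\right) \left(-4 - 5\right) = \left(230 + 0 \cdot 4\right) \left(-4 - 5\right) = \left(230 + 0\right) \left(-9\right) = 230 \left(-9\right) = -2070$)
$\left(227679 + O\right) - 282257 = \left(227679 - 2070\right) - 282257 = 225609 - 282257 = -56648$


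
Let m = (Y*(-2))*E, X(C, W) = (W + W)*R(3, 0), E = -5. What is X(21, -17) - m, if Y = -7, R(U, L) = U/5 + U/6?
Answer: 163/5 ≈ 32.600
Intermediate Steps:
R(U, L) = 11*U/30 (R(U, L) = U*(⅕) + U*(⅙) = U/5 + U/6 = 11*U/30)
X(C, W) = 11*W/5 (X(C, W) = (W + W)*((11/30)*3) = (2*W)*(11/10) = 11*W/5)
m = -70 (m = -7*(-2)*(-5) = 14*(-5) = -70)
X(21, -17) - m = (11/5)*(-17) - 1*(-70) = -187/5 + 70 = 163/5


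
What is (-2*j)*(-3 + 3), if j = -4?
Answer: 0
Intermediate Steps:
(-2*j)*(-3 + 3) = (-2*(-4))*(-3 + 3) = 8*0 = 0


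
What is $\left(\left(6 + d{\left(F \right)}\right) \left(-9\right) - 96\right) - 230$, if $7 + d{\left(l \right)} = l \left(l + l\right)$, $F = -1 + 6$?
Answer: $-767$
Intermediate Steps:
$F = 5$
$d{\left(l \right)} = -7 + 2 l^{2}$ ($d{\left(l \right)} = -7 + l \left(l + l\right) = -7 + l 2 l = -7 + 2 l^{2}$)
$\left(\left(6 + d{\left(F \right)}\right) \left(-9\right) - 96\right) - 230 = \left(\left(6 - \left(7 - 2 \cdot 5^{2}\right)\right) \left(-9\right) - 96\right) - 230 = \left(\left(6 + \left(-7 + 2 \cdot 25\right)\right) \left(-9\right) - 96\right) - 230 = \left(\left(6 + \left(-7 + 50\right)\right) \left(-9\right) - 96\right) - 230 = \left(\left(6 + 43\right) \left(-9\right) - 96\right) - 230 = \left(49 \left(-9\right) - 96\right) - 230 = \left(-441 - 96\right) - 230 = -537 - 230 = -767$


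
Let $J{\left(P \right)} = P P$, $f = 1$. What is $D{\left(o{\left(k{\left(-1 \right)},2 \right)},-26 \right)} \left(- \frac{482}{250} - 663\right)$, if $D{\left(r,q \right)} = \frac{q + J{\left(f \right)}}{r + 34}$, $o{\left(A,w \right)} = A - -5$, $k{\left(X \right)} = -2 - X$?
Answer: $\frac{41558}{95} \approx 437.45$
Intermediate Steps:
$o{\left(A,w \right)} = 5 + A$ ($o{\left(A,w \right)} = A + 5 = 5 + A$)
$J{\left(P \right)} = P^{2}$
$D{\left(r,q \right)} = \frac{1 + q}{34 + r}$ ($D{\left(r,q \right)} = \frac{q + 1^{2}}{r + 34} = \frac{q + 1}{34 + r} = \frac{1 + q}{34 + r}$)
$D{\left(o{\left(k{\left(-1 \right)},2 \right)},-26 \right)} \left(- \frac{482}{250} - 663\right) = \frac{1 - 26}{34 + \left(5 - 1\right)} \left(- \frac{482}{250} - 663\right) = \frac{1}{34 + \left(5 + \left(-2 + 1\right)\right)} \left(-25\right) \left(\left(-482\right) \frac{1}{250} - 663\right) = \frac{1}{34 + \left(5 - 1\right)} \left(-25\right) \left(- \frac{241}{125} - 663\right) = \frac{1}{34 + 4} \left(-25\right) \left(- \frac{83116}{125}\right) = \frac{1}{38} \left(-25\right) \left(- \frac{83116}{125}\right) = \left(- \frac{25}{38}\right) \left(- \frac{83116}{125}\right) = \frac{41558}{95}$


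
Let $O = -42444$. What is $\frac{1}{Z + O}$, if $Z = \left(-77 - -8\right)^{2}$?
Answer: $- \frac{1}{37683} \approx -2.6537 \cdot 10^{-5}$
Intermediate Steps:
$Z = 4761$ ($Z = \left(-77 + \left(-29 + 37\right)\right)^{2} = \left(-77 + 8\right)^{2} = \left(-69\right)^{2} = 4761$)
$\frac{1}{Z + O} = \frac{1}{4761 - 42444} = \frac{1}{-37683} = - \frac{1}{37683}$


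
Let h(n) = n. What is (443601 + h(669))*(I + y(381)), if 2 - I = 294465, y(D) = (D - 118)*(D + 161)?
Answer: -67492165590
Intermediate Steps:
y(D) = (-118 + D)*(161 + D)
I = -294463 (I = 2 - 1*294465 = 2 - 294465 = -294463)
(443601 + h(669))*(I + y(381)) = (443601 + 669)*(-294463 + (-18998 + 381² + 43*381)) = 444270*(-294463 + (-18998 + 145161 + 16383)) = 444270*(-294463 + 142546) = 444270*(-151917) = -67492165590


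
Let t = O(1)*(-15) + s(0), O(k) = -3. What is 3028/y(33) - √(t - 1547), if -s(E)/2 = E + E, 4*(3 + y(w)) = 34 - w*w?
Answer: -12112/1067 - I*√1502 ≈ -11.351 - 38.756*I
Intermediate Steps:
y(w) = 11/2 - w²/4 (y(w) = -3 + (34 - w*w)/4 = -3 + (34 - w²)/4 = -3 + (17/2 - w²/4) = 11/2 - w²/4)
s(E) = -4*E (s(E) = -2*(E + E) = -4*E)
t = 45 (t = -3*(-15) - 4*0 = 45 + 0 = 45)
3028/y(33) - √(t - 1547) = 3028/(11/2 - ¼*33²) - √(45 - 1547) = 3028/(11/2 - ¼*1089) - √(-1502) = 3028/(11/2 - 1089/4) - I*√1502 = 3028/(-1067/4) - I*√1502 = 3028*(-4/1067) - I*√1502 = -12112/1067 - I*√1502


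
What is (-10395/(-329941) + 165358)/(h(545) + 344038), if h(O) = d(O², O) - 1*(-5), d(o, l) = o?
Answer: 54558394273/211514616988 ≈ 0.25794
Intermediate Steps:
h(O) = 5 + O² (h(O) = O² - 1*(-5) = O² + 5 = 5 + O²)
(-10395/(-329941) + 165358)/(h(545) + 344038) = (-10395/(-329941) + 165358)/((5 + 545²) + 344038) = (-10395*(-1/329941) + 165358)/((5 + 297025) + 344038) = (10395/329941 + 165358)/(297030 + 344038) = (54558394273/329941)/641068 = (54558394273/329941)*(1/641068) = 54558394273/211514616988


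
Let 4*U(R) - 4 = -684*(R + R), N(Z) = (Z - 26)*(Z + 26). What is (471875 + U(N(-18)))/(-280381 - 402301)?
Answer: -296130/341341 ≈ -0.86755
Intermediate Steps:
N(Z) = (-26 + Z)*(26 + Z)
U(R) = 1 - 342*R (U(R) = 1 + (-684*(R + R))/4 = 1 + (-1368*R)/4 = 1 - 342*R)
(471875 + U(N(-18)))/(-280381 - 402301) = (471875 + (1 - 342*(-676 + (-18)²)))/(-280381 - 402301) = (471875 + (1 - 342*(-676 + 324)))/(-682682) = (471875 + (1 - 342*(-352)))*(-1/682682) = (471875 + (1 + 120384))*(-1/682682) = (471875 + 120385)*(-1/682682) = 592260*(-1/682682) = -296130/341341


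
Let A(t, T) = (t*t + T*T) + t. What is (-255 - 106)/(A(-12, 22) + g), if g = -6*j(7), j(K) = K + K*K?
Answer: -361/280 ≈ -1.2893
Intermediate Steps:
j(K) = K + K**2
g = -336 (g = -42*(1 + 7) = -42*8 = -6*56 = -336)
A(t, T) = t + T**2 + t**2 (A(t, T) = (t**2 + T**2) + t = (T**2 + t**2) + t = t + T**2 + t**2)
(-255 - 106)/(A(-12, 22) + g) = (-255 - 106)/((-12 + 22**2 + (-12)**2) - 336) = -361/((-12 + 484 + 144) - 336) = -361/(616 - 336) = -361/280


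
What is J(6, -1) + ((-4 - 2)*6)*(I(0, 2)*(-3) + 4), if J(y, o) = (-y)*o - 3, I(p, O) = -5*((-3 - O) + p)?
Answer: 2559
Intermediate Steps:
I(p, O) = 15 - 5*p + 5*O (I(p, O) = -5*(-3 + p - O) = 15 - 5*p + 5*O)
J(y, o) = -3 - o*y (J(y, o) = -o*y - 3 = -3 - o*y)
J(6, -1) + ((-4 - 2)*6)*(I(0, 2)*(-3) + 4) = (-3 - 1*(-1)*6) + ((-4 - 2)*6)*((15 - 5*0 + 5*2)*(-3) + 4) = (-3 + 6) + (-6*6)*((15 + 0 + 10)*(-3) + 4) = 3 - 36*(25*(-3) + 4) = 3 - 36*(-75 + 4) = 3 - 36*(-71) = 3 + 2556 = 2559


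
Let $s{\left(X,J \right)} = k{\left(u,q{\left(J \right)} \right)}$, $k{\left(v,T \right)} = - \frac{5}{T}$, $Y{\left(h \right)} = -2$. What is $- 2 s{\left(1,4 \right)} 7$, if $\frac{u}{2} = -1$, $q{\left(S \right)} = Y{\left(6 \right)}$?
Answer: $-35$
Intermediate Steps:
$q{\left(S \right)} = -2$
$u = -2$ ($u = 2 \left(-1\right) = -2$)
$s{\left(X,J \right)} = \frac{5}{2}$ ($s{\left(X,J \right)} = - \frac{5}{-2} = \left(-5\right) \left(- \frac{1}{2}\right) = \frac{5}{2}$)
$- 2 s{\left(1,4 \right)} 7 = \left(-2\right) \frac{5}{2} \cdot 7 = \left(-5\right) 7 = -35$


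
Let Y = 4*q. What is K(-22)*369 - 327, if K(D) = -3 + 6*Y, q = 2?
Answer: 16278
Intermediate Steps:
Y = 8 (Y = 4*2 = 8)
K(D) = 45 (K(D) = -3 + 6*8 = -3 + 48 = 45)
K(-22)*369 - 327 = 45*369 - 327 = 16605 - 327 = 16278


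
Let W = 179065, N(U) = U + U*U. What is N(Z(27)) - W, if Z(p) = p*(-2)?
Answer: -176203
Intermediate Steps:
Z(p) = -2*p
N(U) = U + U²
N(Z(27)) - W = (-2*27)*(1 - 2*27) - 1*179065 = -54*(1 - 54) - 179065 = -54*(-53) - 179065 = 2862 - 179065 = -176203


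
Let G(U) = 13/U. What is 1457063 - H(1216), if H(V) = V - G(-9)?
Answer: 13102610/9 ≈ 1.4558e+6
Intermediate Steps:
H(V) = 13/9 + V (H(V) = V - 13/(-9) = V - 13*(-1)/9 = V - 1*(-13/9) = V + 13/9 = 13/9 + V)
1457063 - H(1216) = 1457063 - (13/9 + 1216) = 1457063 - 1*10957/9 = 1457063 - 10957/9 = 13102610/9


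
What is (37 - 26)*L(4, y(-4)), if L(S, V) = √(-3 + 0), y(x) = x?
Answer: 11*I*√3 ≈ 19.053*I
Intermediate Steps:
L(S, V) = I*√3 (L(S, V) = √(-3) = I*√3)
(37 - 26)*L(4, y(-4)) = (37 - 26)*(I*√3) = 11*(I*√3) = 11*I*√3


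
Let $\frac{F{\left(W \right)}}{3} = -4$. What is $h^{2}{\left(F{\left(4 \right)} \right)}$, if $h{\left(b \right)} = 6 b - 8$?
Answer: $6400$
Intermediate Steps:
$F{\left(W \right)} = -12$ ($F{\left(W \right)} = 3 \left(-4\right) = -12$)
$h{\left(b \right)} = -8 + 6 b$
$h^{2}{\left(F{\left(4 \right)} \right)} = \left(-8 + 6 \left(-12\right)\right)^{2} = \left(-8 - 72\right)^{2} = \left(-80\right)^{2} = 6400$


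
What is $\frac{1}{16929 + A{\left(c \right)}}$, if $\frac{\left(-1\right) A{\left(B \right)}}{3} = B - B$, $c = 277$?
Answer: $\frac{1}{16929} \approx 5.907 \cdot 10^{-5}$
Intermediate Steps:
$A{\left(B \right)} = 0$ ($A{\left(B \right)} = - 3 \left(B - B\right) = \left(-3\right) 0 = 0$)
$\frac{1}{16929 + A{\left(c \right)}} = \frac{1}{16929 + 0} = \frac{1}{16929}$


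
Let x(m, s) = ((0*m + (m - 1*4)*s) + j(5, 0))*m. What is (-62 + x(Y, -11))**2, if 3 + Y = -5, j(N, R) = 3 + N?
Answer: 1397124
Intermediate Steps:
Y = -8 (Y = -3 - 5 = -8)
x(m, s) = m*(8 + s*(-4 + m)) (x(m, s) = ((0*m + (m - 1*4)*s) + (3 + 5))*m = ((0 + (m - 4)*s) + 8)*m = ((0 + (-4 + m)*s) + 8)*m = ((0 + s*(-4 + m)) + 8)*m = (s*(-4 + m) + 8)*m = (8 + s*(-4 + m))*m = m*(8 + s*(-4 + m)))
(-62 + x(Y, -11))**2 = (-62 - 8*(8 - 4*(-11) - 8*(-11)))**2 = (-62 - 8*(8 + 44 + 88))**2 = (-62 - 8*140)**2 = (-62 - 1120)**2 = (-1182)**2 = 1397124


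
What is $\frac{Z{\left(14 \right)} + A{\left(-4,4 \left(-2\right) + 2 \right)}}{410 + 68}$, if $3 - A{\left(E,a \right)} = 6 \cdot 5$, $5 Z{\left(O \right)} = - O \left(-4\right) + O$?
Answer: $- \frac{13}{478} \approx -0.027197$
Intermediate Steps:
$Z{\left(O \right)} = O$ ($Z{\left(O \right)} = \frac{- O \left(-4\right) + O}{5} = \frac{4 O + O}{5} = \frac{5 O}{5} = O$)
$A{\left(E,a \right)} = -27$ ($A{\left(E,a \right)} = 3 - 6 \cdot 5 = 3 - 30 = -27$)
$\frac{Z{\left(14 \right)} + A{\left(-4,4 \left(-2\right) + 2 \right)}}{410 + 68} = \frac{14 - 27}{410 + 68} = \frac{1}{478} \left(-13\right) = - \frac{13}{478}$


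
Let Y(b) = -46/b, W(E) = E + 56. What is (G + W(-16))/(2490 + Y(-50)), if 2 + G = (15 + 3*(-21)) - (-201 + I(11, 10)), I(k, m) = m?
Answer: 4525/62273 ≈ 0.072664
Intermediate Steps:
W(E) = 56 + E
G = 141 (G = -2 + ((15 + 3*(-21)) - (-201 + 10)) = -2 + ((15 - 63) - 1*(-191)) = -2 + (-48 + 191) = -2 + 143 = 141)
(G + W(-16))/(2490 + Y(-50)) = (141 + (56 - 16))/(2490 - 46/(-50)) = (141 + 40)/(2490 - 46*(-1/50)) = 181/(2490 + 23/25) = 181/(62273/25) = 181*(25/62273) = 4525/62273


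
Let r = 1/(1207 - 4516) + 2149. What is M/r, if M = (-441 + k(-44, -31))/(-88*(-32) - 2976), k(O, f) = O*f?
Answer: -3054207/1137766400 ≈ -0.0026844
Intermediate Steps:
r = 7111040/3309 (r = 1/(-3309) + 2149 = -1/3309 + 2149 = 7111040/3309 ≈ 2149.0)
M = -923/160 (M = (-441 - 44*(-31))/(-88*(-32) - 2976) = (-441 + 1364)/(2816 - 2976) = 923/(-160) = 923*(-1/160) = -923/160 ≈ -5.7688)
M/r = -923/(160*7111040/3309) = -923/160*3309/7111040 = -3054207/1137766400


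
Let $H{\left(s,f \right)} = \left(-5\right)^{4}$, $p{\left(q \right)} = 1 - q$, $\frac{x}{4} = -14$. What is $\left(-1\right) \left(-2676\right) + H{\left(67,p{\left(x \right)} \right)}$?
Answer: $3301$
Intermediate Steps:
$x = -56$ ($x = 4 \left(-14\right) = -56$)
$H{\left(s,f \right)} = 625$
$\left(-1\right) \left(-2676\right) + H{\left(67,p{\left(x \right)} \right)} = \left(-1\right) \left(-2676\right) + 625 = 2676 + 625 = 3301$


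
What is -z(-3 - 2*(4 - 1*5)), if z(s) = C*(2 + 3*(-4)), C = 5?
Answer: 50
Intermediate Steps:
z(s) = -50 (z(s) = 5*(2 + 3*(-4)) = 5*(2 - 12) = 5*(-10) = -50)
-z(-3 - 2*(4 - 1*5)) = -1*(-50) = 50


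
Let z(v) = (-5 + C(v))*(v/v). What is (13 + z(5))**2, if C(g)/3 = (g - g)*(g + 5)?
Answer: 64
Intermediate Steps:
C(g) = 0 (C(g) = 3*((g - g)*(g + 5)) = 3*(0*(5 + g)) = 3*0 = 0)
z(v) = -5 (z(v) = (-5 + 0)*(v/v) = -5*1 = -5)
(13 + z(5))**2 = (13 - 5)**2 = 8**2 = 64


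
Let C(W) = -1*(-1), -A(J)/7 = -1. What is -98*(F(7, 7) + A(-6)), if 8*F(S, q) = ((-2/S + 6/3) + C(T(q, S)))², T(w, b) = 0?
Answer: -3105/4 ≈ -776.25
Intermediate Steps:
A(J) = 7 (A(J) = -7*(-1) = 7)
C(W) = 1
F(S, q) = (3 - 2/S)²/8 (F(S, q) = ((-2/S + 6/3) + 1)²/8 = ((-2/S + 6*(⅓)) + 1)²/8 = ((-2/S + 2) + 1)²/8 = ((2 - 2/S) + 1)²/8 = (3 - 2/S)²/8)
-98*(F(7, 7) + A(-6)) = -98*((⅛)*(-2 + 3*7)²/7² + 7) = -98*((⅛)*(1/49)*(-2 + 21)² + 7) = -98*((⅛)*(1/49)*19² + 7) = -98*((⅛)*(1/49)*361 + 7) = -98*(361/392 + 7) = -98*3105/392 = -3105/4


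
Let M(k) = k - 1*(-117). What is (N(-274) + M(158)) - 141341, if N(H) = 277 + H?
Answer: -141063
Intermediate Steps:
M(k) = 117 + k (M(k) = k + 117 = 117 + k)
(N(-274) + M(158)) - 141341 = ((277 - 274) + (117 + 158)) - 141341 = (3 + 275) - 141341 = 278 - 141341 = -141063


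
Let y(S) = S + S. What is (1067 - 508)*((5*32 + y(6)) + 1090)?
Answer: 705458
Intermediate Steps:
y(S) = 2*S
(1067 - 508)*((5*32 + y(6)) + 1090) = (1067 - 508)*((5*32 + 2*6) + 1090) = 559*((160 + 12) + 1090) = 559*(172 + 1090) = 559*1262 = 705458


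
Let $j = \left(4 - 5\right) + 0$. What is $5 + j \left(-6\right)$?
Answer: $11$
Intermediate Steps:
$j = -1$ ($j = -1 + 0 = -1$)
$5 + j \left(-6\right) = 5 - -6 = 5 + 6 = 11$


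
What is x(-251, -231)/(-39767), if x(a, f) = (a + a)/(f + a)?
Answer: -251/9583847 ≈ -2.6190e-5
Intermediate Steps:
x(a, f) = 2*a/(a + f) (x(a, f) = (2*a)/(a + f) = 2*a/(a + f))
x(-251, -231)/(-39767) = (2*(-251)/(-251 - 231))/(-39767) = (2*(-251)/(-482))*(-1/39767) = (2*(-251)*(-1/482))*(-1/39767) = (251/241)*(-1/39767) = -251/9583847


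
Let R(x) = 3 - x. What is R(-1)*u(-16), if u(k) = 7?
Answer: 28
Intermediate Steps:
R(-1)*u(-16) = (3 - 1*(-1))*7 = (3 + 1)*7 = 4*7 = 28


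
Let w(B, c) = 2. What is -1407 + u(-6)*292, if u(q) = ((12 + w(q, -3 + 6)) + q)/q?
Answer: -5389/3 ≈ -1796.3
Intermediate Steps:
u(q) = (14 + q)/q (u(q) = ((12 + 2) + q)/q = (14 + q)/q)
-1407 + u(-6)*292 = -1407 + ((14 - 6)/(-6))*292 = -1407 - ⅙*8*292 = -1407 - 4/3*292 = -1407 - 1168/3 = -5389/3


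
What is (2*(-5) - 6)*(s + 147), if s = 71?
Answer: -3488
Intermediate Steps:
(2*(-5) - 6)*(s + 147) = (2*(-5) - 6)*(71 + 147) = (-10 - 6)*218 = -16*218 = -3488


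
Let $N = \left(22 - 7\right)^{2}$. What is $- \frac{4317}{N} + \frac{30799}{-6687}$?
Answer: $- \frac{3977506}{167175} \approx -23.792$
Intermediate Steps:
$N = 225$ ($N = 15^{2} = 225$)
$- \frac{4317}{N} + \frac{30799}{-6687} = - \frac{4317}{225} + \frac{30799}{-6687} = \left(-4317\right) \frac{1}{225} + 30799 \left(- \frac{1}{6687}\right) = - \frac{1439}{75} - \frac{30799}{6687} = - \frac{3977506}{167175}$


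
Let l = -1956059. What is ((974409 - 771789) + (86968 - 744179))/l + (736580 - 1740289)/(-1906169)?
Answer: 2829841294710/3728579027971 ≈ 0.75896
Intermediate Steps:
((974409 - 771789) + (86968 - 744179))/l + (736580 - 1740289)/(-1906169) = ((974409 - 771789) + (86968 - 744179))/(-1956059) + (736580 - 1740289)/(-1906169) = (202620 - 657211)*(-1/1956059) - 1003709*(-1/1906169) = -454591*(-1/1956059) + 1003709/1906169 = 454591/1956059 + 1003709/1906169 = 2829841294710/3728579027971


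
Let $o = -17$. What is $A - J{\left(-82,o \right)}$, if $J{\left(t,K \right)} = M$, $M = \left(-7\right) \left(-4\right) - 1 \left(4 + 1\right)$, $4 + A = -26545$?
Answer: $-26572$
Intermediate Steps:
$A = -26549$ ($A = -4 - 26545 = -26549$)
$M = 23$ ($M = 28 - 1 \cdot 5 = 28 - 5 = 23$)
$J{\left(t,K \right)} = 23$
$A - J{\left(-82,o \right)} = -26549 - 23 = -26572$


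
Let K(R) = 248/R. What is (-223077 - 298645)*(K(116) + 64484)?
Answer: -975671268756/29 ≈ -3.3644e+10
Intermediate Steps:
(-223077 - 298645)*(K(116) + 64484) = (-223077 - 298645)*(248/116 + 64484) = -521722*(248*(1/116) + 64484) = -521722*(62/29 + 64484) = -521722*1870098/29 = -975671268756/29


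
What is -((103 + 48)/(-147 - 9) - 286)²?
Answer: -2004084289/24336 ≈ -82351.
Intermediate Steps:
-((103 + 48)/(-147 - 9) - 286)² = -(151/(-156) - 286)² = -(151*(-1/156) - 286)² = -(-151/156 - 286)² = -(-44767/156)² = -1*2004084289/24336 = -2004084289/24336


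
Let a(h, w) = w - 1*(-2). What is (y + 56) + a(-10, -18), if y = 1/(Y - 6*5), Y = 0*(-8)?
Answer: 1199/30 ≈ 39.967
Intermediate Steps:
Y = 0
y = -1/30 (y = 1/(0 - 6*5) = 1/(0 - 30) = 1/(-30) = -1/30 ≈ -0.033333)
a(h, w) = 2 + w (a(h, w) = w + 2 = 2 + w)
(y + 56) + a(-10, -18) = (-1/30 + 56) + (2 - 18) = 1679/30 - 16 = 1199/30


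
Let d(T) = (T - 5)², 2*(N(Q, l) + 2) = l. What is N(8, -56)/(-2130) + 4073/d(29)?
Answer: 289759/40896 ≈ 7.0853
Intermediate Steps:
N(Q, l) = -2 + l/2
d(T) = (-5 + T)²
N(8, -56)/(-2130) + 4073/d(29) = (-2 + (½)*(-56))/(-2130) + 4073/((-5 + 29)²) = (-2 - 28)*(-1/2130) + 4073/(24²) = -30*(-1/2130) + 4073/576 = 1/71 + 4073*(1/576) = 1/71 + 4073/576 = 289759/40896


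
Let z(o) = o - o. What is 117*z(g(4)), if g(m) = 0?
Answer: 0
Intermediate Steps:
z(o) = 0
117*z(g(4)) = 117*0 = 0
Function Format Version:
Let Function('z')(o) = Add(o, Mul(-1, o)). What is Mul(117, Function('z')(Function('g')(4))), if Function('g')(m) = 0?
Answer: 0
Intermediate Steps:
Function('z')(o) = 0
Mul(117, Function('z')(Function('g')(4))) = Mul(117, 0) = 0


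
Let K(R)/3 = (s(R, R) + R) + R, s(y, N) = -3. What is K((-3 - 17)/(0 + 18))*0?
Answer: 0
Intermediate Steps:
K(R) = -9 + 6*R (K(R) = 3*((-3 + R) + R) = 3*(-3 + 2*R) = -9 + 6*R)
K((-3 - 17)/(0 + 18))*0 = (-9 + 6*((-3 - 17)/(0 + 18)))*0 = (-9 + 6*(-20/18))*0 = (-9 + 6*(-20*1/18))*0 = (-9 + 6*(-10/9))*0 = (-9 - 20/3)*0 = -47/3*0 = 0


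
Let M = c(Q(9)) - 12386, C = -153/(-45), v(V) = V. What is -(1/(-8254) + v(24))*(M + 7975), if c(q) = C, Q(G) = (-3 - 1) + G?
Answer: 436561761/4127 ≈ 1.0578e+5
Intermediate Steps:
C = 17/5 (C = -153*(-1/45) = 17/5 ≈ 3.4000)
Q(G) = -4 + G
c(q) = 17/5
M = -61913/5 (M = 17/5 - 12386 = -61913/5 ≈ -12383.)
-(1/(-8254) + v(24))*(M + 7975) = -(1/(-8254) + 24)*(-61913/5 + 7975) = -(-1/8254 + 24)*(-22038)/5 = -198095*(-22038)/(8254*5) = -1*(-436561761/4127) = 436561761/4127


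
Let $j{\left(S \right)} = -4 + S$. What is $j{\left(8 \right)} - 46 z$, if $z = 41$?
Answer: $-1882$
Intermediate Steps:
$j{\left(8 \right)} - 46 z = \left(-4 + 8\right) - 1886 = 4 - 1886 = -1882$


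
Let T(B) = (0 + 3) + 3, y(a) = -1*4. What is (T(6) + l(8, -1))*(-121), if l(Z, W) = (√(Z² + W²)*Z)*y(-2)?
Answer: -726 + 3872*√65 ≈ 30491.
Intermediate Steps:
y(a) = -4
l(Z, W) = -4*Z*√(W² + Z²) (l(Z, W) = (√(Z² + W²)*Z)*(-4) = (√(W² + Z²)*Z)*(-4) = (Z*√(W² + Z²))*(-4) = -4*Z*√(W² + Z²))
T(B) = 6 (T(B) = 3 + 3 = 6)
(T(6) + l(8, -1))*(-121) = (6 - 4*8*√((-1)² + 8²))*(-121) = (6 - 4*8*√(1 + 64))*(-121) = (6 - 4*8*√65)*(-121) = (6 - 32*√65)*(-121) = -726 + 3872*√65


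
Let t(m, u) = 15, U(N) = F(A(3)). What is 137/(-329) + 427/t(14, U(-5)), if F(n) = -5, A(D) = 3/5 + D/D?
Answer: 138428/4935 ≈ 28.050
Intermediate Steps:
A(D) = 8/5 (A(D) = 3*(⅕) + 1 = ⅗ + 1 = 8/5)
U(N) = -5
137/(-329) + 427/t(14, U(-5)) = 137/(-329) + 427/15 = 137*(-1/329) + 427*(1/15) = -137/329 + 427/15 = 138428/4935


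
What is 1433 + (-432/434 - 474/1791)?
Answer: 185480479/129549 ≈ 1431.7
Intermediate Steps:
1433 + (-432/434 - 474/1791) = 1433 + (-432*1/434 - 474*1/1791) = 1433 + (-216/217 - 158/597) = 1433 - 163238/129549 = 185480479/129549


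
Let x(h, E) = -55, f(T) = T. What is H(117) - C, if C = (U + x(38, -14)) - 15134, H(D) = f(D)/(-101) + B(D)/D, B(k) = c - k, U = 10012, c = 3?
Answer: 20383802/3939 ≈ 5174.9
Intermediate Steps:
B(k) = 3 - k
H(D) = -D/101 + (3 - D)/D (H(D) = D/(-101) + (3 - D)/D = D*(-1/101) + (3 - D)/D = -D/101 + (3 - D)/D)
C = -5177 (C = (10012 - 55) - 15134 = 9957 - 15134 = -5177)
H(117) - C = (-1 + 3/117 - 1/101*117) - 1*(-5177) = (-1 + 3*(1/117) - 117/101) + 5177 = (-1 + 1/39 - 117/101) + 5177 = -8401/3939 + 5177 = 20383802/3939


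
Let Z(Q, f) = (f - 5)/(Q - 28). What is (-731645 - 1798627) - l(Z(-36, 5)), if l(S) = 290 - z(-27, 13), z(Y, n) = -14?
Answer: -2530576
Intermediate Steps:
Z(Q, f) = (-5 + f)/(-28 + Q)
l(S) = 304 (l(S) = 290 - 1*(-14) = 290 + 14 = 304)
(-731645 - 1798627) - l(Z(-36, 5)) = (-731645 - 1798627) - 1*304 = -2530272 - 304 = -2530576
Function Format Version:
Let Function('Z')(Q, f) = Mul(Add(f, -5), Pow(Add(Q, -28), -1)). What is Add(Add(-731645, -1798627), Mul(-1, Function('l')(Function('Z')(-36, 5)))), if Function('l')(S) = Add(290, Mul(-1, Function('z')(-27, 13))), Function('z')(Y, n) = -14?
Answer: -2530576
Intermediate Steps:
Function('Z')(Q, f) = Mul(Pow(Add(-28, Q), -1), Add(-5, f)) (Function('Z')(Q, f) = Mul(Add(-5, f), Pow(Add(-28, Q), -1)) = Mul(Pow(Add(-28, Q), -1), Add(-5, f)))
Function('l')(S) = 304 (Function('l')(S) = Add(290, Mul(-1, -14)) = Add(290, 14) = 304)
Add(Add(-731645, -1798627), Mul(-1, Function('l')(Function('Z')(-36, 5)))) = Add(Add(-731645, -1798627), Mul(-1, 304)) = Add(-2530272, -304) = -2530576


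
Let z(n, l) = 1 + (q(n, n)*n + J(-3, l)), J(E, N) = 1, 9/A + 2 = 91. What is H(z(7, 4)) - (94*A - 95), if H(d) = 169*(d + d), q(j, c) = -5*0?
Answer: 67773/89 ≈ 761.49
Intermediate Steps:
A = 9/89 (A = 9/(-2 + 91) = 9/89 ≈ 0.10112)
q(j, c) = 0
z(n, l) = 2 (z(n, l) = 1 + (0*n + 1) = 1 + (0 + 1) = 1 + 1 = 2)
H(d) = 338*d (H(d) = 169*(2*d) = 338*d)
H(z(7, 4)) - (94*A - 95) = 338*2 - (94*(9/89) - 95) = 676 - (846/89 - 95) = 676 - 1*(-7609/89) = 676 + 7609/89 = 67773/89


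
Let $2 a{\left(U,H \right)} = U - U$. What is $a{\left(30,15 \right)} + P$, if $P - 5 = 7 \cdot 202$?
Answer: $1419$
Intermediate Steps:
$a{\left(U,H \right)} = 0$ ($a{\left(U,H \right)} = \frac{U - U}{2} = \frac{1}{2} \cdot 0 = 0$)
$P = 1419$ ($P = 5 + 7 \cdot 202 = 5 + 1414 = 1419$)
$a{\left(30,15 \right)} + P = 0 + 1419 = 1419$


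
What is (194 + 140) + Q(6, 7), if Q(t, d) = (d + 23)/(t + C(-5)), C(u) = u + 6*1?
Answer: 2368/7 ≈ 338.29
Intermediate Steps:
C(u) = 6 + u (C(u) = u + 6 = 6 + u)
Q(t, d) = (23 + d)/(1 + t) (Q(t, d) = (d + 23)/(t + (6 - 5)) = (23 + d)/(t + 1) = (23 + d)/(1 + t))
(194 + 140) + Q(6, 7) = (194 + 140) + (23 + 7)/(1 + 6) = 334 + 30/7 = 2368/7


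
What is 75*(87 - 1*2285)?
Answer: -164850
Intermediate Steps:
75*(87 - 1*2285) = 75*(87 - 2285) = 75*(-2198) = -164850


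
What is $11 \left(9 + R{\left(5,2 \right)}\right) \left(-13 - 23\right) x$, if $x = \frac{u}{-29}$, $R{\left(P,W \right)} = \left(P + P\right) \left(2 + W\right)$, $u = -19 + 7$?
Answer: $- \frac{232848}{29} \approx -8029.2$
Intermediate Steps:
$u = -12$
$R{\left(P,W \right)} = 2 P \left(2 + W\right)$
$x = \frac{12}{29}$ ($x = - \frac{12}{-29} = \left(-12\right) \left(- \frac{1}{29}\right) = \frac{12}{29} \approx 0.41379$)
$11 \left(9 + R{\left(5,2 \right)}\right) \left(-13 - 23\right) x = 11 \left(9 + 2 \cdot 5 \left(2 + 2\right)\right) \left(-13 - 23\right) \frac{12}{29} = 11 \left(9 + 2 \cdot 5 \cdot 4\right) \left(-36\right) \frac{12}{29} = 11 \left(9 + 40\right) \left(-36\right) \frac{12}{29} = 11 \cdot 49 \left(-36\right) \frac{12}{29} = 11 \left(-1764\right) \frac{12}{29} = \left(-19404\right) \frac{12}{29} = - \frac{232848}{29}$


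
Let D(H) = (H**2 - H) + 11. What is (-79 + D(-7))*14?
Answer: -168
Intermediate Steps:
D(H) = 11 + H**2 - H
(-79 + D(-7))*14 = (-79 + (11 + (-7)**2 - 1*(-7)))*14 = (-79 + (11 + 49 + 7))*14 = (-79 + 67)*14 = -12*14 = -168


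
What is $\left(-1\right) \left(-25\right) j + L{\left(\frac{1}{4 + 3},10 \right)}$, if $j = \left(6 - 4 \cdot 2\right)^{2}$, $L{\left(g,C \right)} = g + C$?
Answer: $\frac{771}{7} \approx 110.14$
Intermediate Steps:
$L{\left(g,C \right)} = C + g$
$j = 4$ ($j = \left(6 - 8\right)^{2} = \left(-2\right)^{2} = 4$)
$\left(-1\right) \left(-25\right) j + L{\left(\frac{1}{4 + 3},10 \right)} = \left(-1\right) \left(-25\right) 4 + \left(10 + \frac{1}{4 + 3}\right) = 25 \cdot 4 + \left(10 + \frac{1}{7}\right) = 100 + \left(10 + \frac{1}{7}\right) = 100 + \frac{71}{7} = \frac{771}{7}$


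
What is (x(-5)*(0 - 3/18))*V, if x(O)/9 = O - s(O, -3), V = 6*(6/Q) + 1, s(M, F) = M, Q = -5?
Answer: 0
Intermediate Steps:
V = -31/5 (V = 6*(6/(-5)) + 1 = 6*(6*(-1/5)) + 1 = 6*(-6/5) + 1 = -36/5 + 1 = -31/5 ≈ -6.2000)
x(O) = 0 (x(O) = 9*(O - O) = 9*0 = 0)
(x(-5)*(0 - 3/18))*V = (0*(0 - 3/18))*(-31/5) = (0*(0 - 3*1/18))*(-31/5) = (0*(0 - 1/6))*(-31/5) = (0*(-1/6))*(-31/5) = 0*(-31/5) = 0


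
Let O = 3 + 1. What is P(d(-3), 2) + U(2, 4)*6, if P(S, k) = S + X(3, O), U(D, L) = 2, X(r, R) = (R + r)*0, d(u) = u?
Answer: 9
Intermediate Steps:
O = 4
X(r, R) = 0
P(S, k) = S (P(S, k) = S + 0 = S)
P(d(-3), 2) + U(2, 4)*6 = -3 + 2*6 = -3 + 12 = 9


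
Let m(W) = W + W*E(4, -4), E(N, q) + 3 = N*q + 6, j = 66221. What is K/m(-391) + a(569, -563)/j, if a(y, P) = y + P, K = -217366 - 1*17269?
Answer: -15537736183/310708932 ≈ -50.007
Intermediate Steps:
K = -234635 (K = -217366 - 17269 = -234635)
E(N, q) = 3 + N*q (E(N, q) = -3 + (N*q + 6) = -3 + (6 + N*q) = 3 + N*q)
a(y, P) = P + y
m(W) = -12*W (m(W) = W + W*(3 + 4*(-4)) = W + W*(3 - 16) = W + W*(-13) = W - 13*W = -12*W)
K/m(-391) + a(569, -563)/j = -234635/((-12*(-391))) + (-563 + 569)/66221 = -234635/4692 + 6*(1/66221) = -234635*1/4692 + 6/66221 = -234635/4692 + 6/66221 = -15537736183/310708932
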